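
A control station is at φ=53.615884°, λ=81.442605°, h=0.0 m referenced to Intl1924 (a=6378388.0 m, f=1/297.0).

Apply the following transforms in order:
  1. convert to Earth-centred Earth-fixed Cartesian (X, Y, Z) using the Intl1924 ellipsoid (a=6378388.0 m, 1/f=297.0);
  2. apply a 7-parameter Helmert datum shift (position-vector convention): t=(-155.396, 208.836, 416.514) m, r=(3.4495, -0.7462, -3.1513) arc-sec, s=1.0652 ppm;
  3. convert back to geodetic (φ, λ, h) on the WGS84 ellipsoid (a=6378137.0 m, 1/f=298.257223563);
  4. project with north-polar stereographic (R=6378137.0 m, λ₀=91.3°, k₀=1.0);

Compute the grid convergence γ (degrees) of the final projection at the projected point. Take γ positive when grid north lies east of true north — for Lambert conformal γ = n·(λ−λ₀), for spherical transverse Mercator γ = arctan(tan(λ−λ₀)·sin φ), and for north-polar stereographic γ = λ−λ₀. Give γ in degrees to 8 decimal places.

-9.85539487

start: φ=53.615884°, λ=81.442605°, h=0.000 m
→ ECEF (a=6378388.000, f=1/297.0): X=564235.3157, Y=3749688.2332, Z=5111601.3362
→ Helmert 7p (PV): X=564119.3161, Y=3749806.9583, Z=5112088.0449
→ geod (Bowring, a=6378137.000): φ=53.61696871°, λ=81.44460513°, h=643.0880 m
→ into stereo (λ₀=91.3°): φ=53.61696871°, λ−λ₀=-9.85539487°
convergence γ = -9.85539487°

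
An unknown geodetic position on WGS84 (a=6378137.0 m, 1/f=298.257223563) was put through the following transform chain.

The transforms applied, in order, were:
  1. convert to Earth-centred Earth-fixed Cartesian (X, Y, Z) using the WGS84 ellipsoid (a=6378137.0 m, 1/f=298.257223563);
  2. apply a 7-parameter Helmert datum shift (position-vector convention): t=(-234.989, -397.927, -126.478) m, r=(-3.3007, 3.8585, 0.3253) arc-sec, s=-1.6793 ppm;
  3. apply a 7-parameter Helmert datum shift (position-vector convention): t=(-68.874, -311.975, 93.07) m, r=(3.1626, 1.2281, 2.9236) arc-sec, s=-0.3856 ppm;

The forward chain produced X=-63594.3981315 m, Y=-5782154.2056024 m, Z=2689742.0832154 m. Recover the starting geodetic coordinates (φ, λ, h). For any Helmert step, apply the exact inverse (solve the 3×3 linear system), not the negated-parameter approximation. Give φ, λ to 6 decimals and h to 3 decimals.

φ=25.095942°, λ=-90.628762°, h=2529.432 m

start: X=-63594.3981, Y=-5782154.2056, Z=2689742.0832 m
→ Helmert⁻¹: X=-63623.5147, Y=-5781802.3173, Z=2689738.3223
→ Helmert⁻¹: X=-63448.0664, Y=-5781457.0414, Z=2689775.6142
→ geod (Bowring, a=6378137.000): φ=25.09594200°, λ=-90.62876200°, h=2529.4320 m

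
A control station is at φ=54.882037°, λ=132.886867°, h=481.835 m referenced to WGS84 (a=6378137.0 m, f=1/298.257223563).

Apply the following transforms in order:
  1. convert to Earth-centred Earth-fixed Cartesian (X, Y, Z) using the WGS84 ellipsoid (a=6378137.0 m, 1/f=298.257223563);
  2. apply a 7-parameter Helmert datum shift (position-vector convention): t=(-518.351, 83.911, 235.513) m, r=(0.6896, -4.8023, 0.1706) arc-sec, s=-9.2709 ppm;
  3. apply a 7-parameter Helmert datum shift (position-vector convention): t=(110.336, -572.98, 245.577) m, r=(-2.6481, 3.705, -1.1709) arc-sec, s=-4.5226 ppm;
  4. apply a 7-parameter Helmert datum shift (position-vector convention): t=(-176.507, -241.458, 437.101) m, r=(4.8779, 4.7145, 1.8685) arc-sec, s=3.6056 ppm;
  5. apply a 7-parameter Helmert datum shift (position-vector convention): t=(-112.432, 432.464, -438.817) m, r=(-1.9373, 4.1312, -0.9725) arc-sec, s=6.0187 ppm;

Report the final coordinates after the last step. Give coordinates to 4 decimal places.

X=-2503305.1060 m, Y=2694255.3923 m, Z=5194799.0165 m

start: φ=54.882037°, λ=132.886867°, h=481.835 m
→ ECEF (a=6378137.000, f=1/298.257223563): X=-2502815.1028, Y=2694588.1587, Z=5194234.4161
→ Helmert 7p (PV): X=-2503433.4113, Y=2694627.6528, Z=5194372.5120
→ Helmert 7p (PV): X=-2503203.1541, Y=2694123.3841, Z=5194604.9698
→ Helmert 7p (PV): X=-2503294.3609, Y=2693746.1178, Z=5195181.7281
→ Helmert 7p (PV): X=-2503305.1060, Y=2694255.3923, Z=5194799.0165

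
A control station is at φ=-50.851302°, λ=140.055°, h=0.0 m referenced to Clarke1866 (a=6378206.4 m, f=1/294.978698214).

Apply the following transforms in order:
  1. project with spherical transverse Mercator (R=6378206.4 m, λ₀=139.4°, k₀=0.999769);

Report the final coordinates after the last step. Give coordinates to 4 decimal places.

start: φ=-50.851302°, λ=140.055000°, h=0.000 m
→ tm (R=6378206.4, λ₀=139.4°): E=46023.0047, N=-5659699.0073

E=46023.0047 m, N=-5659699.0073 m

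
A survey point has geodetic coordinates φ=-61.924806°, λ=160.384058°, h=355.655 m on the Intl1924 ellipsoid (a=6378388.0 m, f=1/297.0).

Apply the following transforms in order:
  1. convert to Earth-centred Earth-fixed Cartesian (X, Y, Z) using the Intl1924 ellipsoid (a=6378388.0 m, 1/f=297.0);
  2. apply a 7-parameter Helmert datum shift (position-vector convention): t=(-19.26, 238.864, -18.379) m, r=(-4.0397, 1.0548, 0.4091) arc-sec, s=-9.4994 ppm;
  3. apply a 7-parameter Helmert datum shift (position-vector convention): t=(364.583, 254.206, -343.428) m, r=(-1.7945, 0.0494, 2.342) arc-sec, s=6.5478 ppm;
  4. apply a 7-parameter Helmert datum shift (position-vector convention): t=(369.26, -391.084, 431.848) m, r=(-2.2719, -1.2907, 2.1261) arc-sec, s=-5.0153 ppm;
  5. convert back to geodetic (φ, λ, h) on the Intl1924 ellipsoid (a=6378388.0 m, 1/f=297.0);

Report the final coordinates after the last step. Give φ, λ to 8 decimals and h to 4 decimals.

φ=-61.93037117°, λ=160.38293459°, h=-57.2201 m

start: φ=-61.924806°, λ=160.384058°, h=355.655 m
→ ECEF (a=6378388.000, f=1/297.0): X=-2835230.8239, Y=1010469.2737, Z=-5605012.9856
→ Helmert 7p (PV): X=-2835253.8177, Y=1010583.1423, Z=-5604983.4115
→ Helmert 7p (PV): X=-2834920.6164, Y=1010763.0092, Z=-5605371.6529
→ Helmert 7p (PV): X=-2834512.4815, Y=1010275.8948, Z=-5604940.5647
→ geod (Bowring, a=6378388.000): φ=-61.93037117°, λ=160.38293459°, h=-57.2201 m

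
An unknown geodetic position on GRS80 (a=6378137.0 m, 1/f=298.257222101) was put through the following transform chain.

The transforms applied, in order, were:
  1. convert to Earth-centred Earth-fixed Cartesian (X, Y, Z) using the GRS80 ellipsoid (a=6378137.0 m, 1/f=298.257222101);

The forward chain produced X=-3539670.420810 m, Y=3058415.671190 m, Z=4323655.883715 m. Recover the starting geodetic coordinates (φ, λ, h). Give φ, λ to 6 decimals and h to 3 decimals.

φ=42.937913°, λ=139.171683°, h=1763.190 m

start: X=-3539670.4208, Y=3058415.6712, Z=4323655.8837 m
→ geod (Bowring, a=6378137.000): φ=42.93791300°, λ=139.17168300°, h=1763.1900 m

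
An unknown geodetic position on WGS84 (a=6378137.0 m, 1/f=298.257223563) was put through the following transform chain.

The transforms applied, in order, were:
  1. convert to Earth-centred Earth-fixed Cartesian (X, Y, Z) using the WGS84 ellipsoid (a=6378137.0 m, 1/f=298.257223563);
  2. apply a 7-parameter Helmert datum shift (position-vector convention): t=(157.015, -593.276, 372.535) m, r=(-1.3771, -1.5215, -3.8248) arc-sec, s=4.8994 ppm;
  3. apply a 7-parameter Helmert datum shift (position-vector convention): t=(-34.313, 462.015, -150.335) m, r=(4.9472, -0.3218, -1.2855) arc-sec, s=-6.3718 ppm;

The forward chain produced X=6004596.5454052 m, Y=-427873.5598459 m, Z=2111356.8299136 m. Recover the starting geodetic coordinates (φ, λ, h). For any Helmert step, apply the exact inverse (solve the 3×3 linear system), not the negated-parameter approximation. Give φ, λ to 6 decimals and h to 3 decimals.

φ=19.446012°, λ=-4.072932°, h=3375.278 m

start: X=6004596.5454, Y=-427873.5598, Z=2111356.8299 m
→ Helmert⁻¹: X=6004675.0822, Y=-428250.2371, Z=2111521.5225
→ Helmert⁻¹: X=6004512.1494, Y=-427557.6177, Z=2111091.4977
→ geod (Bowring, a=6378137.000): φ=19.44601200°, λ=-4.07293200°, h=3375.2780 m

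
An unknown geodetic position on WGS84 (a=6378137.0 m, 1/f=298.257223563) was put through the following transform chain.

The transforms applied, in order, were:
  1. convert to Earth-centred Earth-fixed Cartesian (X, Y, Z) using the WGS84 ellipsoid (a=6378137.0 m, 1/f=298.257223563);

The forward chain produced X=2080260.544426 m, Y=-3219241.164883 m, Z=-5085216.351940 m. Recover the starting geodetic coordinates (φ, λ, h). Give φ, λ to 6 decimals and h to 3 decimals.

φ=-53.178255°, λ=-57.129620°, h=3446.488 m

start: X=2080260.5444, Y=-3219241.1649, Z=-5085216.3519 m
→ geod (Bowring, a=6378137.000): φ=-53.17825500°, λ=-57.12962000°, h=3446.4880 m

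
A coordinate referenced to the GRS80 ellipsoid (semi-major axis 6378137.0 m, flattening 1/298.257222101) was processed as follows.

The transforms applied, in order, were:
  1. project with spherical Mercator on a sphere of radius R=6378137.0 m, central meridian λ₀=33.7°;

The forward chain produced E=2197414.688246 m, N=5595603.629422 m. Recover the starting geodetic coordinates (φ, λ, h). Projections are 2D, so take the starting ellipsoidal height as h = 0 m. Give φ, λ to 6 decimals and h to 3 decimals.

start: E=2197414.6882, N=5595603.6294 m
→ merc⁻¹: φ=44.83513200°, λ=53.43971200°

φ=44.835132°, λ=53.439712°, h=0.000 m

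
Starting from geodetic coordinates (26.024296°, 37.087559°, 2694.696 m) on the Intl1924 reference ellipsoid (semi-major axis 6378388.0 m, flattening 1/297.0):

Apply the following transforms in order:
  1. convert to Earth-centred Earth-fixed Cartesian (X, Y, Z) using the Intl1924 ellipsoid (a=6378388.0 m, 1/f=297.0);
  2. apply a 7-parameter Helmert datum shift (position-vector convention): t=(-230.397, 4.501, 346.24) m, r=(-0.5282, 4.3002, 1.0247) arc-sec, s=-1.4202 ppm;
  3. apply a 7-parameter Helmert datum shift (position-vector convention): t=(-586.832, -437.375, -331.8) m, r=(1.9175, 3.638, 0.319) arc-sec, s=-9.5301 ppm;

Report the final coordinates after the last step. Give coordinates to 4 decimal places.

start: φ=26.024296°, λ=37.087559°, h=2694.696 m
→ ECEF (a=6378388.000, f=1/297.0): X=4577132.3443, Y=3460095.9284, Z=2782701.1148
→ Helmert 7p (PV): X=4576936.2711, Y=3460125.3799, Z=2782939.1186
→ Helmert 7p (PV): X=4576349.5529, Y=3459636.2372, Z=2782532.2379

X=4576349.5529 m, Y=3459636.2372 m, Z=2782532.2379 m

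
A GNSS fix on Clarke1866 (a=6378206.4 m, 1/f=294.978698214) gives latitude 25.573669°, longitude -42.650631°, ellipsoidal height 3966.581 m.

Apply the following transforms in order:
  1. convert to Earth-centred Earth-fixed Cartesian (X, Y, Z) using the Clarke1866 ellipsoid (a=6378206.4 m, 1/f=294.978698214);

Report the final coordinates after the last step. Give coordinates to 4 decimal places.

X=4236876.4995 m, Y=-3902923.1436 m, Z=2738090.7544 m

start: φ=25.573669°, λ=-42.650631°, h=3966.581 m
→ ECEF (a=6378206.400, f=1/294.978698214): X=4236876.4995, Y=-3902923.1436, Z=2738090.7544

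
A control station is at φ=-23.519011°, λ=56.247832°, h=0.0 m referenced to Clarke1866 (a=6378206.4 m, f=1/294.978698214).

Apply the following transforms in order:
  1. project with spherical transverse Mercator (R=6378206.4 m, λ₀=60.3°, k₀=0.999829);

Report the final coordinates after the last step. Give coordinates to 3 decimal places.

start: φ=-23.519011°, λ=56.247832°, h=0.000 m
→ tm (R=6378206.4, λ₀=60.3°): E=-413781.4161, N=-2623550.6241

E=-413781.416 m, N=-2623550.624 m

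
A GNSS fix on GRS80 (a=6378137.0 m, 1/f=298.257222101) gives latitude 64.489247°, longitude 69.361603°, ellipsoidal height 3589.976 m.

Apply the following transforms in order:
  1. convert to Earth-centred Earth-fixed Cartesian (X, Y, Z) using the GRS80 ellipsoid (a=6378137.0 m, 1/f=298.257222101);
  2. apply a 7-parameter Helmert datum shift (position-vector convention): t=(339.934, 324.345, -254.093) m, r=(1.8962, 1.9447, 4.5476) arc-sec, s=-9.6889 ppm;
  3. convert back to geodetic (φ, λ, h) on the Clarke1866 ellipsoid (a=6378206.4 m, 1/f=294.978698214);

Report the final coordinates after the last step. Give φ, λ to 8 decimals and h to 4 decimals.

φ=64.48680502°, λ=69.35719129°, h=3605.6796 m

start: φ=64.489247°, λ=69.361603°, h=3589.976 m
→ ECEF (a=6378137.000, f=1/298.257222101): X=971406.0098, Y=2579134.4339, Z=5736654.8667
→ Helmert 7p (PV): X=971733.7550, Y=2579402.4699, Z=5736359.7431
→ geod (Bowring, a=6378206.400): φ=64.48680502°, λ=69.35719129°, h=3605.6796 m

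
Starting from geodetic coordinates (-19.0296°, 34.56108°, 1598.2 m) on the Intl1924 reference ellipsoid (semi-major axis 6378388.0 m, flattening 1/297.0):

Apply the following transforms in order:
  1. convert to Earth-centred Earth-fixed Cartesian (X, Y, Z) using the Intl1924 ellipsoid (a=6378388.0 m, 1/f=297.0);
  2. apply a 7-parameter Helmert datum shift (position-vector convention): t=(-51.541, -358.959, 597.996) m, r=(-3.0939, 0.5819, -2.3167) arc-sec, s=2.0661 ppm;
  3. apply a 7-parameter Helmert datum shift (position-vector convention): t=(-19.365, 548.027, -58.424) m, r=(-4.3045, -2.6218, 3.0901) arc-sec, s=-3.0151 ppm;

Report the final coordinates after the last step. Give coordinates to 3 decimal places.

start: φ=-19.029600°, λ=34.561080°, h=1598.200 m
→ ECEF (a=6378388.000, f=1/297.0): X=4968700.8917, Y=3422698.1055, Z=-2066993.8485
→ Helmert 7p (PV): X=4968692.2280, Y=3422259.4070, Z=-2066465.4799
→ Helmert 7p (PV): X=4968632.8789, Y=3422828.4279, Z=-2066525.9355

X=4968632.879 m, Y=3422828.428 m, Z=-2066525.935 m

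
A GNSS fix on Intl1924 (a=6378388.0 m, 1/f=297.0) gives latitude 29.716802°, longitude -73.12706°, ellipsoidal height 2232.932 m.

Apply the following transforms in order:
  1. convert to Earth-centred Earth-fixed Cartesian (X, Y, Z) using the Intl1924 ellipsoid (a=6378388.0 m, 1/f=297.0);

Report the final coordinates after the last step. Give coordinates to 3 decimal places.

start: φ=29.716802°, λ=-73.127060°, h=2232.932 m
→ ECEF (a=6378388.000, f=1/297.0): X=1609746.1135, Y=-5307308.6834, Z=3144300.3473

X=1609746.114 m, Y=-5307308.683 m, Z=3144300.347 m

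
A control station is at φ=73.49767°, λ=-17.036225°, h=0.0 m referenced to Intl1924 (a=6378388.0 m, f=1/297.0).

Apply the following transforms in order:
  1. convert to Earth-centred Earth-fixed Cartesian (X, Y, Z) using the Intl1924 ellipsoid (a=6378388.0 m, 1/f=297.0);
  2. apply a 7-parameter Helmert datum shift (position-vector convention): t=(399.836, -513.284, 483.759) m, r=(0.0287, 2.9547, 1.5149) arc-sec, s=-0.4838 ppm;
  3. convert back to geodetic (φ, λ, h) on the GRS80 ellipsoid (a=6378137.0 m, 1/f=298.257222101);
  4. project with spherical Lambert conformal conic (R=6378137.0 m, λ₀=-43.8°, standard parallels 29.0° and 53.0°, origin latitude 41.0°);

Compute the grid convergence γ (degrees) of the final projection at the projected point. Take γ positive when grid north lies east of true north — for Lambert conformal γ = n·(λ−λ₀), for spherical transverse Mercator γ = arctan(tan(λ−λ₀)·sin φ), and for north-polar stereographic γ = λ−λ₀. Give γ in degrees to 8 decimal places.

17.68339925

start: φ=73.497670°, λ=-17.036225°, h=0.000 m
→ ECEF (a=6378388.000, f=1/297.0): X=1737684.0548, Y=-532464.8972, Z=6093395.6185
→ Helmert 7p (PV): X=1738174.2474, Y=-532966.0091, Z=6093851.4635
→ geod (Bowring, a=6378137.000): φ=73.49309543°, λ=-17.04679853°, h=778.9585 m
→ into lcc (λ₀=-43.8°): φ=73.49309543°, λ−λ₀=26.75320147°
convergence γ = 17.68339925°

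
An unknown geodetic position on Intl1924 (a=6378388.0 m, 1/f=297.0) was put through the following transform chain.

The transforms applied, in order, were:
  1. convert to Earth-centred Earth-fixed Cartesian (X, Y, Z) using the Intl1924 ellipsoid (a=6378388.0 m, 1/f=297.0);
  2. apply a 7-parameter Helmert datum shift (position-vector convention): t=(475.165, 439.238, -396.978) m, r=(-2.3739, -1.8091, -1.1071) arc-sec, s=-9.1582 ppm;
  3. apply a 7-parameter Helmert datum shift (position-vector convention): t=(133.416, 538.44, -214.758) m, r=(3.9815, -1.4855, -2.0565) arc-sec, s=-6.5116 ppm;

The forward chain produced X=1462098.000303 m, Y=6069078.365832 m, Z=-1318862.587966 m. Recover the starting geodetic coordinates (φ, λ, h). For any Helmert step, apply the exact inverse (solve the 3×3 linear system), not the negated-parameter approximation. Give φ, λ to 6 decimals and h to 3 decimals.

start: X=1462098.0003, Y=6069078.3658, Z=-1318862.5880 m
→ Helmert⁻¹: X=1461904.1015, Y=6068568.5612, Z=-1318784.0857
→ Helmert⁻¹: X=1461398.1875, Y=6068207.9135, Z=-1318342.1605
→ geod (Bowring, a=6378388.000): φ=-12.00481000°, λ=76.45938400°, h=1942.5280 m

φ=-12.004810°, λ=76.459384°, h=1942.528 m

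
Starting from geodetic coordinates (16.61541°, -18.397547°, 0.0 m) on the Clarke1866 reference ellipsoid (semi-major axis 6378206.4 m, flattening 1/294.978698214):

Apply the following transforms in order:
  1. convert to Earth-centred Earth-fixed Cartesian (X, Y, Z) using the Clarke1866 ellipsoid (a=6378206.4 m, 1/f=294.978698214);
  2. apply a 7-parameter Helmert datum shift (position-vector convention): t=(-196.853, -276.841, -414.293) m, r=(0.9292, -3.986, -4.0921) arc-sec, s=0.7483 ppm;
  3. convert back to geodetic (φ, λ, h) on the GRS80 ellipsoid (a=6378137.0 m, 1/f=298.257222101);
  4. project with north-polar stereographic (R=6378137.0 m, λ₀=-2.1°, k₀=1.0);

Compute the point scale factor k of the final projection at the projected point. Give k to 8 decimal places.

1.55534656

start: φ=16.615410°, λ=-18.397547°, h=0.000 m
→ ECEF (a=6378206.400, f=1/294.978698214): X=5801112.8339, Y=-1929497.5492, Z=1811979.9089
→ Helmert 7p (PV): X=5800847.0265, Y=-1929899.0855, Z=1811670.3843
→ geod (Bowring, a=6378137.000): φ=16.61187914°, λ=-18.40190412°, h=-158.7250 m
→ into stereo (λ₀=-2.1°): φ=16.61187914°, λ−λ₀=-16.30190412°
scale k = 1.55534656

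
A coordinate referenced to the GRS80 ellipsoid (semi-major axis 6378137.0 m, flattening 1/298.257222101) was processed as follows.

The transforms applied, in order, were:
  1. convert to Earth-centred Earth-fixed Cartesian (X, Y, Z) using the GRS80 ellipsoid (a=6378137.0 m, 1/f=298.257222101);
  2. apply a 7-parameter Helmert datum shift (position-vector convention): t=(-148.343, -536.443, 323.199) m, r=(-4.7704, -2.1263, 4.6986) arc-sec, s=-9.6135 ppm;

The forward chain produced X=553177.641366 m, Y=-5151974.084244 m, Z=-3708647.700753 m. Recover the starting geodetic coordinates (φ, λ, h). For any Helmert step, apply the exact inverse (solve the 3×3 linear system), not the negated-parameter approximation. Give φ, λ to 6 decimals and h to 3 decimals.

start: X=553177.6414, Y=-5151974.0842, Z=-3708647.7008 m
→ Helmert⁻¹: X=553175.7215, Y=-5151413.9830, Z=-3709131.3983
→ geod (Bowring, a=6378137.000): φ=-35.78143500°, λ=-83.87087800°, h=1003.2350 m

φ=-35.781435°, λ=-83.870878°, h=1003.235 m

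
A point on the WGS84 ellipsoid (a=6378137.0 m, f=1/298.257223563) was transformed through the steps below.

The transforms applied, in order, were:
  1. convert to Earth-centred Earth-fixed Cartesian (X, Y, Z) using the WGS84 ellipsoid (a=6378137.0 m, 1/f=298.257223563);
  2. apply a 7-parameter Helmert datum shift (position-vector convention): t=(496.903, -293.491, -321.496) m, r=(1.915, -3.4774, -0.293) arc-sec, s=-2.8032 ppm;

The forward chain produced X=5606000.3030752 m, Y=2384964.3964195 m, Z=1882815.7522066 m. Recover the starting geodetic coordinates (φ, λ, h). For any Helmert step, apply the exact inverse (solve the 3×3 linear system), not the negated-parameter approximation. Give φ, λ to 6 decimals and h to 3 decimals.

φ=17.285316°, λ=23.050874°, h=64.467 m

start: X=5606000.3031, Y=2384964.3964, Z=1882815.7522 m
→ Helmert⁻¹: X=5605547.4709, Y=2385290.0189, Z=1883025.8781
→ geod (Bowring, a=6378137.000): φ=17.28531600°, λ=23.05087400°, h=64.4670 m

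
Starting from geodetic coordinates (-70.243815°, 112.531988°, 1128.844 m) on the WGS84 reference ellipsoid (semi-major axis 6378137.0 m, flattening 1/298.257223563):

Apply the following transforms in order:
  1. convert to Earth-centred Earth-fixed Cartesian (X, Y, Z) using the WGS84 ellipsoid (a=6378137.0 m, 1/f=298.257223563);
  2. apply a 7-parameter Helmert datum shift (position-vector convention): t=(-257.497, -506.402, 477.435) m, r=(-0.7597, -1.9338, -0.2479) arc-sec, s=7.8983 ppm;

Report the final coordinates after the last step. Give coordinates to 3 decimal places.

X=-828961.541 m, Y=1997127.061 m, Z=-5980936.174 m

start: φ=-70.243815°, λ=112.531988°, h=1128.844 m
→ ECEF (a=6378137.000, f=1/298.257223563): X=-828755.9770, Y=1997638.7197, Z=-5981351.2393
→ Helmert 7p (PV): X=-828961.5413, Y=1997127.0614, Z=-5980936.1743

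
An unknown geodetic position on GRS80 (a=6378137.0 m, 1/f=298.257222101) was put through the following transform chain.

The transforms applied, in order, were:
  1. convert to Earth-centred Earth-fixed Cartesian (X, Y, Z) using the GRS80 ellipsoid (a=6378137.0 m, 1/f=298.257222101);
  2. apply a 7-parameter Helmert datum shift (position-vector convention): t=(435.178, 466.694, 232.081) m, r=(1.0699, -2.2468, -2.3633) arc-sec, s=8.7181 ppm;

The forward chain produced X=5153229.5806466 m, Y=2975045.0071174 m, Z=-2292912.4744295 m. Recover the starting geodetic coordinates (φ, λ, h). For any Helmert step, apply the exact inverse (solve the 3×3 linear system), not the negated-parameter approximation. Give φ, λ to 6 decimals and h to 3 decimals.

φ=-21.207764°, λ=29.997434°, h=941.725 m

start: X=5153229.5806, Y=2975045.0071, Z=-2292912.4744 m
→ Helmert⁻¹: X=5152690.4194, Y=2974599.5233, Z=-2293196.1202
→ geod (Bowring, a=6378137.000): φ=-21.20776400°, λ=29.99743400°, h=941.7250 m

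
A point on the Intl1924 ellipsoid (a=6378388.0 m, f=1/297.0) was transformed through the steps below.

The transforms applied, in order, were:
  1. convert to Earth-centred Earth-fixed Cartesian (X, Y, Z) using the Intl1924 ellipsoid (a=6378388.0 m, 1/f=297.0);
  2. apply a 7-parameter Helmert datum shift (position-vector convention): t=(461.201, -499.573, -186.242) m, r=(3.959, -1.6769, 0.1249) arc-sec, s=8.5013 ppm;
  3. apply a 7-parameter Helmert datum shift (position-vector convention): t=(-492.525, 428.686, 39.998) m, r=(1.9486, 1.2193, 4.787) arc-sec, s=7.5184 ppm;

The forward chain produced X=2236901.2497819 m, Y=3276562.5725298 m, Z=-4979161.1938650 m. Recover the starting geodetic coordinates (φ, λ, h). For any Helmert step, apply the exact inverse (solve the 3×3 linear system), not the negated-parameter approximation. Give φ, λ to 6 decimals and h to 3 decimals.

φ=-51.640985°, λ=55.676552°, h=1051.289 m

start: X=2236901.2498, Y=3276562.5725, Z=-4979161.1939 m
→ Helmert⁻¹: X=2237482.4166, Y=3276010.2891, Z=-4979181.4787
→ Helmert⁻¹: X=2236963.7034, Y=3276385.0868, Z=-4979033.9815
→ geod (Bowring, a=6378388.000): φ=-51.64098500°, λ=55.67655200°, h=1051.2890 m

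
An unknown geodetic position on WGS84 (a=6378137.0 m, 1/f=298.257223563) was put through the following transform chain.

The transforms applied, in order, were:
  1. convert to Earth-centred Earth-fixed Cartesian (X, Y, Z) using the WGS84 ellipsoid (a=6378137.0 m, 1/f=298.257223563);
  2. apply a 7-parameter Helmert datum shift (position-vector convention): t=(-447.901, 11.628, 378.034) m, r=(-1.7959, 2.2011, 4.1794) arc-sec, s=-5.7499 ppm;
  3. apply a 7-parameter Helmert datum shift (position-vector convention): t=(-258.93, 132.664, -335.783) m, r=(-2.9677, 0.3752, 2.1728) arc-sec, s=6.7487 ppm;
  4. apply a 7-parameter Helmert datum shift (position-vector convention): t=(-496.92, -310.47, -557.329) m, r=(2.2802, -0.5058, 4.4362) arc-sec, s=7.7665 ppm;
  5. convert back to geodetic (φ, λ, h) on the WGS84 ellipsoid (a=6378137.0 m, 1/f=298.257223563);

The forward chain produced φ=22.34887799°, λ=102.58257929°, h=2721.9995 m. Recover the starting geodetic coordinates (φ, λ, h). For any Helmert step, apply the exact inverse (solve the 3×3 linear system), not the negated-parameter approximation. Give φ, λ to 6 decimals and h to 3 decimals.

φ=22.354073°, λ=102.568121°, h=2769.706 m

start: φ=22.348878°, λ=102.582579°, h=2721.999 m
→ ECEF (a=6378137.000, f=1/298.257223563): X=-1286257.7075, Y=5762615.7981, Z=2411222.7741
→ Helmert⁻¹: X=-1285620.9425, Y=5762935.8216, Z=2411700.8171
→ Helmert⁻¹: X=-1285297.0208, Y=5762743.1009, Z=2412100.8974
→ Helmert⁻¹: X=-1284765.4772, Y=5762769.6418, Z=2411773.1957
→ geod (Bowring, a=6378137.000): φ=22.35407300°, λ=102.56812100°, h=2769.7060 m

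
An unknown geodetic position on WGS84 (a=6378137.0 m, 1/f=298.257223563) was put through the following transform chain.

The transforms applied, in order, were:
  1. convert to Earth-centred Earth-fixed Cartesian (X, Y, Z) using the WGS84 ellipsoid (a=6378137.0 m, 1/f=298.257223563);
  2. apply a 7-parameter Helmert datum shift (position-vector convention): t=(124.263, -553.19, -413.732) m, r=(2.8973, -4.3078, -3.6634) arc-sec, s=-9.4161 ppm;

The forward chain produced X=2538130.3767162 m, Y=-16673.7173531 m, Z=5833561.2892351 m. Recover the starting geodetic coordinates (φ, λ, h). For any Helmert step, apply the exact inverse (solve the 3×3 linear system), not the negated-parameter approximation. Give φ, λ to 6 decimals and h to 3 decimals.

φ=66.627891°, λ=-0.361033°, h=2072.051 m

start: X=2538130.3767, Y=-16673.7174, Z=5833561.2892 m
→ Helmert⁻¹: X=2538152.1376, Y=-15993.6529, Z=5833977.1709
→ geod (Bowring, a=6378137.000): φ=66.62789100°, λ=-0.36103300°, h=2072.0510 m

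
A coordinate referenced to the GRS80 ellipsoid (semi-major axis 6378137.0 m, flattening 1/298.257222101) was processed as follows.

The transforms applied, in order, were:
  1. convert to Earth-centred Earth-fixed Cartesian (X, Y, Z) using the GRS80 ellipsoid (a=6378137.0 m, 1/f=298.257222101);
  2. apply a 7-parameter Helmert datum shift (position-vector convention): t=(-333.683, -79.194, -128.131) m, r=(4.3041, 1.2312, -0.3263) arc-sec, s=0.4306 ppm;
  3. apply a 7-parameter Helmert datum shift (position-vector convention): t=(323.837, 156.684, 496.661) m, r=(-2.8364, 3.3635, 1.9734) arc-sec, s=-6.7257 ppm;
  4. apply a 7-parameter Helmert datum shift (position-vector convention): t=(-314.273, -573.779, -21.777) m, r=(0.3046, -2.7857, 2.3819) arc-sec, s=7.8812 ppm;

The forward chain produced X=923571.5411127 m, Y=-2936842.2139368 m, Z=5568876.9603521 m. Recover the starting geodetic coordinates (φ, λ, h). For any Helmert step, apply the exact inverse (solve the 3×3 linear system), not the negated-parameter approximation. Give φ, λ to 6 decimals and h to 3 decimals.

φ=61.229585°, λ=-72.535991°, h=974.402 m

start: X=923571.5411, Y=-2936842.2139, Z=5568876.9604 m
→ Helmert⁻¹: X=923919.8355, Y=-2936247.7393, Z=5568846.7062
→ Helmert⁻¹: X=923483.3142, Y=-2936509.5800, Z=5568362.1748
→ Helmert⁻¹: X=923788.0057, Y=-2936311.4619, Z=5568554.6937
→ geod (Bowring, a=6378137.000): φ=61.22958500°, λ=-72.53599100°, h=974.4020 m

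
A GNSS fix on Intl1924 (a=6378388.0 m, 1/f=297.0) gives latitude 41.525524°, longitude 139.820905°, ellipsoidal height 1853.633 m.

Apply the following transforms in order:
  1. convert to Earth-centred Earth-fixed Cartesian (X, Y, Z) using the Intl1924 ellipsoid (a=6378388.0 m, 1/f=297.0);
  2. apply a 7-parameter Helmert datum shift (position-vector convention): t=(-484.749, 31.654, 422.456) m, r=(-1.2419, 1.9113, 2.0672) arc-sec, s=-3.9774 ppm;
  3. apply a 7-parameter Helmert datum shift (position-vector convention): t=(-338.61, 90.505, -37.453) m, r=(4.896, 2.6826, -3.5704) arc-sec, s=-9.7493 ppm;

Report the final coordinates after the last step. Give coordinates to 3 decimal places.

X=-3655558.156 m, Y=3086377.703 m, Z=4208059.128 m

start: φ=41.525524°, λ=139.820905°, h=1853.633 m
→ ECEF (a=6378388.000, f=1/297.0): X=-3654901.1795, Y=3086345.8150, Z=4207595.8030
→ Helmert 7p (PV): X=-3655363.3345, Y=3086353.8972, Z=4208016.8083
→ Helmert 7p (PV): X=-3655558.1563, Y=3086377.7029, Z=4208059.1283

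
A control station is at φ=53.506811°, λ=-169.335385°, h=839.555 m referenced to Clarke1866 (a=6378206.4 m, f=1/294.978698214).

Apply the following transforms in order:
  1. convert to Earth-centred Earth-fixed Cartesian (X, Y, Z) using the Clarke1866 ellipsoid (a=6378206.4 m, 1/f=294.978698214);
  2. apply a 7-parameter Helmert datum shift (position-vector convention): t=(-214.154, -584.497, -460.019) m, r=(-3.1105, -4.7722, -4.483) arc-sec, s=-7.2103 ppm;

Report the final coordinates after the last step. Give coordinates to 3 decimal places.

start: φ=53.506811°, λ=-169.335385°, h=839.555 m
→ ECEF (a=6378206.400, f=1/294.978698214): X=-3736443.7315, Y=-703618.6935, Z=5104760.1495
→ Helmert 7p (PV): X=-3736764.3414, Y=-704039.9292, Z=5104187.4875

X=-3736764.341 m, Y=-704039.929 m, Z=5104187.487 m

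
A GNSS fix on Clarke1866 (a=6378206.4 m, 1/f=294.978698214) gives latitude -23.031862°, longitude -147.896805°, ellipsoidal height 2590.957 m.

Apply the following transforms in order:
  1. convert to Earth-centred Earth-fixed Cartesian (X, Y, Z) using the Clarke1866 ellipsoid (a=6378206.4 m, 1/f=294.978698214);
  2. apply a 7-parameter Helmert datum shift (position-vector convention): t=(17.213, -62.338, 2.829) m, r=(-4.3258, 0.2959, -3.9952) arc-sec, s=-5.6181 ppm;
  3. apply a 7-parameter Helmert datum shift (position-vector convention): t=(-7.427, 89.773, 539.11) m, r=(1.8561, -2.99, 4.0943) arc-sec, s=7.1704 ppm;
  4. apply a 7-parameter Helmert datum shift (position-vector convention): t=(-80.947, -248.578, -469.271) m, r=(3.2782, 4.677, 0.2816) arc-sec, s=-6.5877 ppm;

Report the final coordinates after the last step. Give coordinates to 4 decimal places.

X=-4976909.8849 m, Y=-3122561.0664 m, Z=-2480715.5576 m

start: φ=-23.031862°, λ=-147.896805°, h=2590.957 m
→ ECEF (a=6378206.400, f=1/294.978698214): X=-4976845.7093, Y=-3122356.1740, Z=-2480836.3176
→ Helmert 7p (PV): X=-4976864.5722, Y=-3122356.6009, Z=-2480746.9296
→ Helmert 7p (PV): X=-4976809.7460, Y=-3122365.6831, Z=-2480325.8495
→ Helmert 7p (PV): X=-4976909.8849, Y=-3122561.0664, Z=-2480715.5576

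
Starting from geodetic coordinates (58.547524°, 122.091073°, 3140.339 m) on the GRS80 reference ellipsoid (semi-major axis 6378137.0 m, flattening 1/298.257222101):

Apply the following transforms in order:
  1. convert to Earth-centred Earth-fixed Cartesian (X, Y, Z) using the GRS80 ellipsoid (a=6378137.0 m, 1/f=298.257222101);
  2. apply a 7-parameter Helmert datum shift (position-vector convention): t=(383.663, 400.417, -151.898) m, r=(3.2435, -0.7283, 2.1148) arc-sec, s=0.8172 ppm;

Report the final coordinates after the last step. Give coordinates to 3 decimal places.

start: φ=58.547524°, λ=122.091073°, h=3140.339 m
→ ECEF (a=6378137.000, f=1/298.257222101): X=-1773277.8446, Y=2827825.7512, Z=5420485.9572
→ Helmert 7p (PV): X=-1772943.7631, Y=2828125.0611, Z=5420376.6949

X=-1772943.763 m, Y=2828125.061 m, Z=5420376.695 m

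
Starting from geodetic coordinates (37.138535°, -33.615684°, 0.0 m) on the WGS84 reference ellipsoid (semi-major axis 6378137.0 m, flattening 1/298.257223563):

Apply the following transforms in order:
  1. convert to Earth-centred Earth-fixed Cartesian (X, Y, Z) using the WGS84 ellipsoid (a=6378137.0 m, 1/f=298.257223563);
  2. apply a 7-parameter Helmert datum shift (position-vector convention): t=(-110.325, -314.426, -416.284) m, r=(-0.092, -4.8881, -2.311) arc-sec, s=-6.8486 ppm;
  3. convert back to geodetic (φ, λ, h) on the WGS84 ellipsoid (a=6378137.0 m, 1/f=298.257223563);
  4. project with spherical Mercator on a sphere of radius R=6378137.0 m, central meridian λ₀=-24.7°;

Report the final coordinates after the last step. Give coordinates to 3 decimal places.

E=-993026.622 m, N=4458114.736 m

start: φ=37.138535°, λ=-33.615684°, h=0.000 m
→ ECEF (a=6378137.000, f=1/298.257223563): X=4239402.2411, Y=-2818325.1687, Z=3829660.5582
→ Helmert 7p (PV): X=4239140.5503, Y=-2818666.0831, Z=3829319.7689
→ geod (Bowring, a=6378137.000): φ=37.13624571°, λ=-33.62050992°, h=-229.0008 m
→ merc (R=6378137.0, λ₀=-24.7°): E=-993026.6221, N=4458114.7355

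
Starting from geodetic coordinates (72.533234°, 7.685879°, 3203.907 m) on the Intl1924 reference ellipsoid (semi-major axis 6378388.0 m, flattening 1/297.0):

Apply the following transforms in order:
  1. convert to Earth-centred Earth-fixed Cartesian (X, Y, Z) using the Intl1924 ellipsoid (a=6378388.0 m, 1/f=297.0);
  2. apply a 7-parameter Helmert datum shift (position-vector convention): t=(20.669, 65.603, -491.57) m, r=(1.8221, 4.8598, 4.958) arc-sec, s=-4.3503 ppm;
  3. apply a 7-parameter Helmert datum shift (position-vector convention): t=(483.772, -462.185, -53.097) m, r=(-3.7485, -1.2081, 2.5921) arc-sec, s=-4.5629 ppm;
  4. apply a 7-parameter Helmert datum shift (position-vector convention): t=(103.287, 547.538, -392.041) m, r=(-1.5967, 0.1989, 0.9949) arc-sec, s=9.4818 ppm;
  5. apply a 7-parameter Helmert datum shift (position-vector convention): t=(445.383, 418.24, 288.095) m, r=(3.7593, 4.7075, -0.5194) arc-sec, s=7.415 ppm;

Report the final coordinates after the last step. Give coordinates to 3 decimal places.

start: φ=72.533234°, λ=7.685879°, h=3203.907 m
→ ECEF (a=6378388.000, f=1/297.0): X=1904072.6871, Y=256962.8913, Z=6065010.7510
→ Helmert 7p (PV): X=1904221.7931, Y=257019.5677, Z=6064450.2047
→ Helmert 7p (PV): X=1904658.1269, Y=256690.3501, Z=6064375.9184
→ Helmert 7p (PV): X=1904784.0833, Y=257296.4540, Z=6064037.5549
→ Helmert 7p (PV): X=1905382.6363, Y=257601.2837, Z=6064331.8317

X=1905382.636 m, Y=257601.284 m, Z=6064331.832 m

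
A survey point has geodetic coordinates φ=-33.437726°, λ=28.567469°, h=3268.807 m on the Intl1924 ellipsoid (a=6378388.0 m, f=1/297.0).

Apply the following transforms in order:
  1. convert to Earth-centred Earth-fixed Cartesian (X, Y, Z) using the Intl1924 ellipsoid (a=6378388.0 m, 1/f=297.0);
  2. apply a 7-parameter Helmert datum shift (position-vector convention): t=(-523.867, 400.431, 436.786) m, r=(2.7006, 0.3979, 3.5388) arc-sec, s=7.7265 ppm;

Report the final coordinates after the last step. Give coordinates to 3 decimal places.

X=4681295.852 m, Y=2549717.666 m, Z=-3495992.707 m

start: φ=-33.437726°, λ=28.567469°, h=3268.807 m
→ ECEF (a=6378388.000, f=1/297.0): X=4681834.0248, Y=2549171.4349, Z=-3496426.8224
→ Helmert 7p (PV): X=4681295.8517, Y=2549717.6656, Z=-3495992.7070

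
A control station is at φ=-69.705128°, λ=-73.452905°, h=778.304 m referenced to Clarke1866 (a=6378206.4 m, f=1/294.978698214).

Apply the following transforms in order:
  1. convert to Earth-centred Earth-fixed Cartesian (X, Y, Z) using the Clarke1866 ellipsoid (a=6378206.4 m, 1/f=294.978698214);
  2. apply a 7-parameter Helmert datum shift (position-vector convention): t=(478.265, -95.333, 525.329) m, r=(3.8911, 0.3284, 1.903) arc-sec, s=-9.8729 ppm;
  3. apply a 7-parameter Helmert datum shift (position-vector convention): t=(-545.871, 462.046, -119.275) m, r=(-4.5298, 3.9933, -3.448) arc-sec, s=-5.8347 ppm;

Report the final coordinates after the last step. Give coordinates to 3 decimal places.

start: φ=-69.705128°, λ=-73.452905°, h=778.304 m
→ ECEF (a=6378206.400, f=1/294.978698214): X=632029.2662, Y=-2127272.5695, Z=-5960254.4606
→ Helmert 7p (PV): X=632511.4279, Y=-2127228.6325, Z=-5959711.4225
→ Helmert 7p (PV): X=631810.9273, Y=-2126895.6290, Z=-5959761.4538

X=631810.927 m, Y=-2126895.629 m, Z=-5959761.454 m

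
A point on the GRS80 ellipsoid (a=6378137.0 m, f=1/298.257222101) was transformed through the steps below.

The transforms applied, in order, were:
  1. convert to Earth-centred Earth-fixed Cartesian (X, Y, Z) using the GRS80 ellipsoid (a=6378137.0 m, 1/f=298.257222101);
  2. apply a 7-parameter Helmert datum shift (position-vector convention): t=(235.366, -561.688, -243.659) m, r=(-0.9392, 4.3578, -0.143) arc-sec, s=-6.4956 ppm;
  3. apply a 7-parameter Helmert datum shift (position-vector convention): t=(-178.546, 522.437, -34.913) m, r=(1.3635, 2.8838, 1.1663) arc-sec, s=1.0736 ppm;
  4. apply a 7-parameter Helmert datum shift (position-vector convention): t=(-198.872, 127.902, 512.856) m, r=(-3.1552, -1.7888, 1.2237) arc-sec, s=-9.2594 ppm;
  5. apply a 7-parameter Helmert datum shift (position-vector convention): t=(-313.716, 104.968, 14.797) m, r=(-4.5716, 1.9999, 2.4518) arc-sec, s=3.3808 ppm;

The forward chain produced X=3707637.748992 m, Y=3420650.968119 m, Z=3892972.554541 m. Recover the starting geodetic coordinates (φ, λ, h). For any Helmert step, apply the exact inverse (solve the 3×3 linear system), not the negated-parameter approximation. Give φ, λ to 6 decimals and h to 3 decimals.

φ=37.844307°, λ=42.688003°, h=1973.435 m

start: X=3707637.7490, Y=3420650.9681, Z=3892972.5545 m
→ Helmert⁻¹: X=3707941.8401, Y=3420404.0762, Z=3893056.3566
→ Helmert⁻¹: X=3708229.0966, Y=3420226.3001, Z=3892599.7032
→ Helmert⁻¹: X=3708368.5741, Y=3419704.9553, Z=3892659.6783
→ Helmert⁻¹: X=3708072.6749, Y=3420273.7045, Z=3893022.5392
→ geod (Bowring, a=6378137.000): φ=37.84430700°, λ=42.68800300°, h=1973.4350 m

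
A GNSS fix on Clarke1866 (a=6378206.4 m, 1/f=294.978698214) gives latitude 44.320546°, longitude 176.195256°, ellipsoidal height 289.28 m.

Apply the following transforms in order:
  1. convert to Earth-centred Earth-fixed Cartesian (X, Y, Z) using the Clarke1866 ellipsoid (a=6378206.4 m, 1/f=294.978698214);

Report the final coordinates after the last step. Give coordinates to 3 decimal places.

start: φ=44.320546°, λ=176.195256°, h=289.280 m
→ ECEF (a=6378206.400, f=1/294.978698214): X=-4560927.9993, Y=303315.8092, Z=4433642.8635

X=-4560927.999 m, Y=303315.809 m, Z=4433642.863 m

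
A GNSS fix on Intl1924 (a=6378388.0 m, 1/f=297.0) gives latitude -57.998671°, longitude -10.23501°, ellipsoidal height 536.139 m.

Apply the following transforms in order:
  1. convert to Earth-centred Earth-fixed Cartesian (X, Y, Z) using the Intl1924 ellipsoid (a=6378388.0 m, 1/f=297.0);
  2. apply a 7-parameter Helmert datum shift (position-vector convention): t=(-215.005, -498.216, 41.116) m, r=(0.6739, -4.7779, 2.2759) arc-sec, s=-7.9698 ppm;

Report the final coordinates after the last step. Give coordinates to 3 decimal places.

start: φ=-57.998671°, λ=-10.235010°, h=536.139 m
→ ECEF (a=6378388.000, f=1/297.0): X=3334718.3402, Y=-602114.3773, Z=-5386227.5501
→ Helmert 7p (PV): X=3334608.1669, Y=-602553.4025, Z=-5386068.2296

X=3334608.167 m, Y=-602553.402 m, Z=-5386068.230 m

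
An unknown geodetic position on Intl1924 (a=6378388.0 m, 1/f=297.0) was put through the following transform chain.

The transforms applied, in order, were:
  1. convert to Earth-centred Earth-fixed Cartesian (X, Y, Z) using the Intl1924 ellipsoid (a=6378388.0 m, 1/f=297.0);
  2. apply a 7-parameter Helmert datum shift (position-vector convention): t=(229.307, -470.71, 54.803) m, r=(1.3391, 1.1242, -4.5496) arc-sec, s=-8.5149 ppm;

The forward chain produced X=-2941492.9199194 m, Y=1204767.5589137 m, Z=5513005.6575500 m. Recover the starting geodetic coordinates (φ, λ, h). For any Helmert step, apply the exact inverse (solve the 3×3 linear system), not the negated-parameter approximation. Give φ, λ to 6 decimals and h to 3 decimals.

start: X=-2941492.9199, Y=1204767.5589, Z=5513005.6576 m
→ Helmert⁻¹: X=-2941803.9065, Y=1205219.4349, Z=5512973.9391
→ geod (Bowring, a=6378388.000): φ=60.19657800°, λ=157.72171500°, h=1682.1740 m

φ=60.196578°, λ=157.721715°, h=1682.174 m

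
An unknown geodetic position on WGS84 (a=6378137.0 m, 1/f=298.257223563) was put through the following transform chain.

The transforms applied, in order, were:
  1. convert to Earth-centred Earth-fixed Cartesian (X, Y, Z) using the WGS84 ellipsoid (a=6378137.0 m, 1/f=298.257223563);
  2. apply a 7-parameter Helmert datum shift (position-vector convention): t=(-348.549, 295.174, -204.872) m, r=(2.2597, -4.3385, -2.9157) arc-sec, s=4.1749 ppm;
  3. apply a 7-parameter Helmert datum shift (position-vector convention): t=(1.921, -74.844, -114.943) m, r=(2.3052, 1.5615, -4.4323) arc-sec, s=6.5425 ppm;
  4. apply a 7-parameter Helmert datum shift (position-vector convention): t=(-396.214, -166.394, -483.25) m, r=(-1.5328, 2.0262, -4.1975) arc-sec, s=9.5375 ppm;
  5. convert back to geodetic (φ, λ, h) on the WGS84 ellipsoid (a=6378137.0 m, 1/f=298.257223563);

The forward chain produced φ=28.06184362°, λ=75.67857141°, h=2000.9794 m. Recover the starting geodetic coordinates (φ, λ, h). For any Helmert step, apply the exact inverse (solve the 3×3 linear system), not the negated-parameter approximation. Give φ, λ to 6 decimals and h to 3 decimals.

φ=28.066810°, λ=75.674327°, h=2365.436 m

start: φ=28.061844°, λ=75.678571°, h=2000.979 m
→ ECEF (a=6378137.000, f=1/298.257223563): X=1393699.6800, Y=5459170.4163, Z=2983496.1367
→ Helmert⁻¹: X=1393942.1883, Y=5459290.9344, Z=2984005.1896
→ Helmert⁻¹: X=1393791.2435, Y=5459393.3606, Z=2984050.1469
→ Helmert⁻¹: X=1394119.5711, Y=5459127.7948, Z=2984153.4300
→ geod (Bowring, a=6378137.000): φ=28.06681000°, λ=75.67432700°, h=2365.4360 m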